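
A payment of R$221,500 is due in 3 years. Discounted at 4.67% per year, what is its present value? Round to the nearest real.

R$193,155

Discount factor = (1+0.0467)^(−3) = 0.872034; PV = 221,500 × 0.872034 = 193,155.4907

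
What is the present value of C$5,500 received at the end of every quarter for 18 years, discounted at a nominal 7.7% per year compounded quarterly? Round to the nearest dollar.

i = 0.077/4 = 0.01925 per quarter; n = 18·4 = 72.
Annuity factor a(72|0.01925) = 38.784975; PV = 5500 × 38.784975 = 213,317.3630

C$213,317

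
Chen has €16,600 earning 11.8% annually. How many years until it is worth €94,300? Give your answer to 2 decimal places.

15.57 years

n = ln(94300/16600) / ln(1+0.118) = ln(5.68072) / 0.111541 = 15.5734 years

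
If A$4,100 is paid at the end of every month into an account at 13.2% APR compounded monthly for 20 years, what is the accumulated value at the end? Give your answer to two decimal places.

With 12 periods per year: i = 0.011, n = 240.
FV = 4100 × [(1+0.011)^240 − 1] / 0.011 = 4100 × 1164.787331 = 4,775,628.0564

A$4,775,628.06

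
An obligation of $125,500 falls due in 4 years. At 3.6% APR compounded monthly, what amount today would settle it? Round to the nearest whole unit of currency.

$108,692

i = 0.036/12 = 0.003 per month; n = 4·12 = 48.
PV = FV·(1+i)^(−n) = 125,500 × 0.866074 = 108,692.3406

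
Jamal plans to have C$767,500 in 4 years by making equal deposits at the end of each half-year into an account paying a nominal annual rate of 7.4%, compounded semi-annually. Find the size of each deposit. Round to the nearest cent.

C$84,189.70

Periodic rate i = 0.074/2 = 0.037; n = 4 × 2 = 8 periods.
FV-annuity factor = 9.116317; PMT = 767500 / 9.116317 = 84,189.7042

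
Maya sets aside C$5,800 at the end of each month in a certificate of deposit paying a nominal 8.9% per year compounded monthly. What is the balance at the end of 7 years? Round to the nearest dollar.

C$672,721

With 12 periods per year: i = 0.00741667, n = 84.
FV = 5800 × [(1+0.00741667)^84 − 1] / 0.00741667 = 5800 × 115.986301 = 672,720.5472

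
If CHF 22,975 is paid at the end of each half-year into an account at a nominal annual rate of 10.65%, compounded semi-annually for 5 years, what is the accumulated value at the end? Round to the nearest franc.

With 2 periods per year: i = 0.05325, n = 10.
Accumulation factor s(10|0.05325) = 12.770345; FV = 22975 × 12.770345 = 293,398.6779

CHF 293,399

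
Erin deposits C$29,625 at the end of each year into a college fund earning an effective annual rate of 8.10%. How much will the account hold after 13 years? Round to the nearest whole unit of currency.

Accumulation factor s(13|0.081) = 21.636326; FV = 29625 × 21.636326 = 640,976.1645

C$640,976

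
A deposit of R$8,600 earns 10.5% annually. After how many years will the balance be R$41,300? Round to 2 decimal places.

n = ln(41300/8600) / ln(1+0.105) = ln(4.80233) / 0.099845 = 15.7153 years

15.72 years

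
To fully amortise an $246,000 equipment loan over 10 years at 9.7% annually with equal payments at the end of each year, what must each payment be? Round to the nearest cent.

PMT = 246000 / ( [1 − (1+0.097)^(−10)] / 0.097 ) = 246000 / 6.224561 = 39,520.8582

$39,520.86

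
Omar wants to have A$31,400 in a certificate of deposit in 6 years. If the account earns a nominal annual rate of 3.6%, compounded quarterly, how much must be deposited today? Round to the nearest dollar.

A$25,325

Periodic rate i = 0.036/4 = 0.009; n = 6 × 4 = 24 periods.
Discount factor = (1+0.009)^(−24) = 0.806514; PV = 31,400 × 0.806514 = 25,324.5454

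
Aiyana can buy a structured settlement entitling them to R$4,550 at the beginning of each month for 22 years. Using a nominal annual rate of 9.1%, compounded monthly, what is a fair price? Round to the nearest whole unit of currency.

R$522,277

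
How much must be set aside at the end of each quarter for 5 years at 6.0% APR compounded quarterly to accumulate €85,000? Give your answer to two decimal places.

€3,675.89

Periodic rate i = 0.06/4 = 0.015; n = 5 × 4 = 20 periods.
PMT = 85000 / ( [(1+0.015)^20 − 1] / 0.015 ) = 85000 / 23.123667 = 3,675.8875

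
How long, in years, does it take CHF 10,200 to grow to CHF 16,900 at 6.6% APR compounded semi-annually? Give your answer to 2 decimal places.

Periodic rate i = 0.066/2 = 0.033.
(1+i)^n = 16900/10200 = 1.65686, so n = ln 1.65686 / ln 1.033 = 15.5519 half-years
= 15.5519/2 years

7.78 years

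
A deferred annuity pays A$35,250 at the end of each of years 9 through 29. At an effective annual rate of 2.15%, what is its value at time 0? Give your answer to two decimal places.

PV at t=8 (ordinary 21-year annuity): 35250 × a(21|0.0215) = 35250 × 16.756916 = 590,681.2888
PV₀ = 590,681.2888 / (1+0.0215)^8 = 590,681.2888 / 1.185515 = 498,248.7824

A$498,248.78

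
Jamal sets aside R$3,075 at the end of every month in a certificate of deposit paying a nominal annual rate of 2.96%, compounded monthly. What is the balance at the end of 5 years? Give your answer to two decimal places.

R$198,588.84

i = 0.0296/12 = 0.00246667 per month; n = 5·12 = 60.
Accumulation factor s(60|0.00246667) = 64.581735; FV = 3075 × 64.581735 = 198,588.8355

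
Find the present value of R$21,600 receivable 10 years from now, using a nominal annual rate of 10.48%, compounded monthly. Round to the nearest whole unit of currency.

R$7,608

i = 0.1048/12 = 0.00873333 per month; n = 10·12 = 120.
PV = 21,600 / (1 + 0.00873333)^120 = 21,600 / 2.838995 = 7,608.3255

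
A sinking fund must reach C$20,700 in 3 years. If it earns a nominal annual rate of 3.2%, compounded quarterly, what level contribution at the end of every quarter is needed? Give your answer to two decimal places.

C$1,650.41

i = 0.032/4 = 0.008 per quarter; n = 3·4 = 12.
FV-annuity factor = 12.542337; PMT = 20700 / 12.542337 = 1,650.4102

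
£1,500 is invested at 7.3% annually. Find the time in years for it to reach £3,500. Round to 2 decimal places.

12.03 years

n = ln(3500/1500) / ln(1+0.073) = ln(2.33333) / 0.070458 = 12.0255 years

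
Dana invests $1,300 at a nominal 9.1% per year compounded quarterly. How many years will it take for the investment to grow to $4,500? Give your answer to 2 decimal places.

13.80 years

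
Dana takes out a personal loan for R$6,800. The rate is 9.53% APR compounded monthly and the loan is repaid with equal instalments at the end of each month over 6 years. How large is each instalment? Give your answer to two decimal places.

i = 0.0953/12 = 0.00794167 per month; n = 6·12 = 72.
Annuity-PV factor = 54.675572; PMT = 6800 / 54.675572 = 124.3700

R$124.37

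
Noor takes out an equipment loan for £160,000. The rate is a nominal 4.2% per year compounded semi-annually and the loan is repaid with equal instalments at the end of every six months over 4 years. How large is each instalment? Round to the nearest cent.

£21,935.80

Periodic rate i = 0.042/2 = 0.021; n = 4 × 2 = 8 periods.
PMT = 160000 / ( [1 − (1+0.021)^(−8)] / 0.021 ) = 160000 / 7.294011 = 21,935.8041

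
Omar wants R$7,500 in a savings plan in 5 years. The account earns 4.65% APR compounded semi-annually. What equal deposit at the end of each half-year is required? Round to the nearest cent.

R$674.83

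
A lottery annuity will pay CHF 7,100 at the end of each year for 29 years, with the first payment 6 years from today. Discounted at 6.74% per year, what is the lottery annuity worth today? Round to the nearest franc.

PV at t=5 (ordinary 29-year annuity): 7100 × a(29|0.0674) = 7100 × 12.598840 = 89,451.7659
Discount back 5 years: 89,451.7659 × (1+0.0674)^(−5) = 89,451.7659 × 0.721712 = 64,558.4249

CHF 64,558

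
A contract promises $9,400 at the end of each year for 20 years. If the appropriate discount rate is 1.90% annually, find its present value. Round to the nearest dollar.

$155,197

PV = 9400 × [1 − (1+0.019)^(−20)] / 0.019 = 9400 × 16.510333 = 155,197.1328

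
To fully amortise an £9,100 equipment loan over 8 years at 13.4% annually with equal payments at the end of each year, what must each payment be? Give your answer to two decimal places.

£1,922.36

Annuity-PV factor = 4.733767; PMT = 9100 / 4.733767 = 1,922.3592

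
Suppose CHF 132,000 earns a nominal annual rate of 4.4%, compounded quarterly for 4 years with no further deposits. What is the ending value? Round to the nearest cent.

With 4 periods per year: i = 0.011, n = 16.
132,000 × (1+0.011)^16 = 132,000 × 1.191293 = 157,250.6396

CHF 157,250.64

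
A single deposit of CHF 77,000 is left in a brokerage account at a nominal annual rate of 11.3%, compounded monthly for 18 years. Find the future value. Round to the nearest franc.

i = 0.113/12 = 0.00941667 per month; n = 18·12 = 216.
77,000 × (1+0.00941667)^216 = 77,000 × 7.572195 = 583,058.9937

CHF 583,059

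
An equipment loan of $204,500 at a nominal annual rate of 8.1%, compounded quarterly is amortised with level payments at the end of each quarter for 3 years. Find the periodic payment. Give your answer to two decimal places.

$19,367.14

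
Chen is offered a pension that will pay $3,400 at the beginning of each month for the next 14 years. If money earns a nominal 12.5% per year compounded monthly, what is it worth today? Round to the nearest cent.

With 12 periods per year: i = 0.0104167, n = 168.
Annuity factor a(168|0.0104167) × (1+i) = 79.990657; PV = 3400 × 79.990657 = 271,968.2352
(annuity-due: payments at period start, so ×(1+i).)

$271,968.24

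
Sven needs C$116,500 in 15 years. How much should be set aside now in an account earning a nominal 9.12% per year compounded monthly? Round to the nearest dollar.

i = 0.0912/12 = 0.0076 per month; n = 15·12 = 180.
Discount factor = (1+0.0076)^(−180) = 0.255936; PV = 116,500 × 0.255936 = 29,816.5463

C$29,817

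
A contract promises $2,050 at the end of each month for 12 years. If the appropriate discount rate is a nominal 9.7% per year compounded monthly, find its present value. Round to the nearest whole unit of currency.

Periodic rate i = 0.097/12 = 0.00808333; n = 12 × 12 = 144 periods.
PV = PMT · [1 − (1+i)^(−n)] / i = 2050 · 84.903191 = 174,051.5419

$174,052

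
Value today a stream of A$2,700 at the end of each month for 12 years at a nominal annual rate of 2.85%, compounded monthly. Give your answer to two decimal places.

A$328,960.84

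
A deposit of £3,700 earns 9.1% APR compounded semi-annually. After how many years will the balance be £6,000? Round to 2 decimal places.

Periodic rate i = 0.091/2 = 0.0455.
n = ln(6000/3700) / ln(1+0.0455) = ln(1.62162) / 0.044495 = 10.8647 half-years
= 10.8647/2 years

5.43 years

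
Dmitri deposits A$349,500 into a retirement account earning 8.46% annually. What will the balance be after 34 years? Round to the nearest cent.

A$5,528,579.81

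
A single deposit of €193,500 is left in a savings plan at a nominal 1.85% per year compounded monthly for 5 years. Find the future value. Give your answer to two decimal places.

€212,237.57

i = 0.0185/12 = 0.00154167 per month; n = 5·12 = 60.
193,500 × (1+0.00154167)^60 = 193,500 × 1.096835 = 212,237.5749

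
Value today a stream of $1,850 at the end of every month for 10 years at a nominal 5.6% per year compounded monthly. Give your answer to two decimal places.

$169,689.82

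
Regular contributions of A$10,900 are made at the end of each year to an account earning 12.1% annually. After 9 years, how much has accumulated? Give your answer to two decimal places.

A$161,738.18

FV = PMT · [(1+i)^n − 1] / i = 10900 · 14.838365 = 161,738.1795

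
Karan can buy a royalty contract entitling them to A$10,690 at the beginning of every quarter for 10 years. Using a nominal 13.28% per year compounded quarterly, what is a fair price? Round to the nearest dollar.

i = 0.1328/4 = 0.0332 per quarter; n = 10·4 = 40.
PV = PMT · [1 − (1+i)^(−n)] / i × (1+i) = 10690 · 22.693532 = 242,593.8570
Payments are at the start of each period, so multiply by (1+i).

A$242,594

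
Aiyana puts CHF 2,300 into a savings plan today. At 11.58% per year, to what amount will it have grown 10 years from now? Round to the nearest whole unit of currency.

CHF 6,880

FV = 2,300 × (1 + 0.1158)^10 = 6,880.0470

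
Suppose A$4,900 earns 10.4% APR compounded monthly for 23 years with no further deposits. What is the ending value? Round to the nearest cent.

A$53,033.80

i = 0.104/12 = 0.00866667 per month; n = 23·12 = 276.
FV = 4,900 × (1 + 0.00866667)^276 = 53,033.7962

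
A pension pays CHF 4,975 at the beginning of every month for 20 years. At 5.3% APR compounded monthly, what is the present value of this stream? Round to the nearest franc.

CHF 738,497

i = 0.053/12 = 0.00441667 per month; n = 20·12 = 240.
Annuity factor a(240|0.00441667) × (1+i) = 148.441707; PV = 4975 × 148.441707 = 738,497.4947
(annuity-due: payments at period start, so ×(1+i).)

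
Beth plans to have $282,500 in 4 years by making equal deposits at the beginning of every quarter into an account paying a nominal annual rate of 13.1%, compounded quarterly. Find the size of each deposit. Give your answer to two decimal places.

$13,278.77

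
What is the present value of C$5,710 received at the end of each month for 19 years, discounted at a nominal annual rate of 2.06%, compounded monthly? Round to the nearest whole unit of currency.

With 12 periods per year: i = 0.00171667, n = 228.
Annuity factor a(228|0.00171667) = 188.541800; PV = 5710 × 188.541800 = 1,076,573.6779

C$1,076,574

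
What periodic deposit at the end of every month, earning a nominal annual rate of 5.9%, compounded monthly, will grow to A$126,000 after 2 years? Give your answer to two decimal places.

A$4,959.22

i = 0.059/12 = 0.00491667 per month; n = 2·12 = 24.
PMT = 126000 / ( [(1+0.00491667)^24 − 1] / 0.00491667 ) = 126000 / 25.407216 = 4,959.2211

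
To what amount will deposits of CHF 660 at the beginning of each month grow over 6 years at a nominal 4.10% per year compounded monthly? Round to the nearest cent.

CHF 53,955.39

Periodic rate i = 0.041/12 = 0.00341667; n = 6 × 12 = 72 periods.
FV = PMT · [(1+i)^n − 1] / i × (1+i) = 660 · 81.750593 = 53,955.3911
Payments are at the start of each period, so multiply by (1+i).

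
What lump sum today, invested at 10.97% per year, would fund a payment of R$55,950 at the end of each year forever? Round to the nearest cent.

R$510,027.35

PV = PMT / i = 55950 / 0.1097 = 510,027.3473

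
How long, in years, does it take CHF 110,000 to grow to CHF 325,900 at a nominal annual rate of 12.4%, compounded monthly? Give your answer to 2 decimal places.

Periodic rate i = 0.124/12 = 0.0103333.
(1+i)^n = 325900/110000 = 2.96273, so n = ln 2.96273 / ln 1.01033 = 105.6496 months
= 105.6496/12 years

8.80 years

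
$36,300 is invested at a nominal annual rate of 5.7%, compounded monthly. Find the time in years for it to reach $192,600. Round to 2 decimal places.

29.35 years

Periodic rate i = 0.057/12 = 0.00475.
n = ln(192600/36300) / ln(1+0.00475) = ln(5.30579) / 0.004739 = 352.1596 months
= 352.1596/12 years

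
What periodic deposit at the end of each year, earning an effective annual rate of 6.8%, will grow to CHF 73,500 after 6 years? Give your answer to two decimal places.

CHF 10,326.91

PMT = 73500 / ( [(1+0.068)^6 − 1] / 0.068 ) = 73500 / 7.117326 = 10,326.9118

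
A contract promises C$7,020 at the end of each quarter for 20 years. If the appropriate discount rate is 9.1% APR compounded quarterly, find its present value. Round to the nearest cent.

i = 0.091/4 = 0.02275 per quarter; n = 20·4 = 80.
Annuity factor a(80|0.02275) = 36.687297; PV = 7020 × 36.687297 = 257,544.8255

C$257,544.83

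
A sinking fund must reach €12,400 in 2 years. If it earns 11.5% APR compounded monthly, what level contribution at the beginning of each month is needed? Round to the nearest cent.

i = 0.115/12 = 0.00958333 per month; n = 2·12 = 24.
PMT = 12400 / ( [(1+0.00958333)^24 − 1] / 0.00958333 × (1+i) ) = 12400 / 27.097829 = 457.6012

€457.60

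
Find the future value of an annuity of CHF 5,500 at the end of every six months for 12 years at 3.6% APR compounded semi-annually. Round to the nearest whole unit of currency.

With 2 periods per year: i = 0.018, n = 24.
Accumulation factor s(24|0.018) = 29.690475; FV = 5500 × 29.690475 = 163,297.6141

CHF 163,298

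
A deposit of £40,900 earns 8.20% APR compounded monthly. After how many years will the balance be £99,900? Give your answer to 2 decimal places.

Periodic rate i = 0.082/12 = 0.00683333.
(1+i)^n = 99900/40900 = 2.44254, so n = ln 2.44254 / ln 1.00683 = 131.1347 months
= 131.1347/12 years

10.93 years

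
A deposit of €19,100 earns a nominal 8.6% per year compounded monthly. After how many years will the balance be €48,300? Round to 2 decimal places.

Periodic rate i = 0.086/12 = 0.00716667.
(1+i)^n = 48300/19100 = 2.52880, so n = ln 2.52880 / ln 1.00717 = 129.9159 months
= 129.9159/12 years

10.83 years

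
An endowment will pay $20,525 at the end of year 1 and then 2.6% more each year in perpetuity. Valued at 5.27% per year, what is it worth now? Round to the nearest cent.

$768,726.59

PV = D₁/(r − g) = 20525/(0.0527 − 0.026) = 768,726.5918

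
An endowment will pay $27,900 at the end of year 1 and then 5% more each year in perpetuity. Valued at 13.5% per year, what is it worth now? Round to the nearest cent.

PV = D₁/(r − g) = 27900/(0.135 − 0.05) = 328,235.2941

$328,235.29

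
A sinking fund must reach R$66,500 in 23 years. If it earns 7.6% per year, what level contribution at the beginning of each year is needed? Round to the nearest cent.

PMT = 66500 / ( [(1+0.076)^23 − 1] / 0.076 × (1+i) ) = 66500 / 62.169584 = 1,069.6549

R$1,069.65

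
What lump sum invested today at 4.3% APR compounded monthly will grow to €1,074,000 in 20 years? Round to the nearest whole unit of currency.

€455,175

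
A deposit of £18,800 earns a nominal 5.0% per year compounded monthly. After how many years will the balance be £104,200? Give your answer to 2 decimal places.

Periodic rate i = 0.05/12 = 0.00416667.
(1+i)^n = 104200/18800 = 5.54255, so n = ln 5.54255 / ln 1.00417 = 411.8449 months
= 411.8449/12 years

34.32 years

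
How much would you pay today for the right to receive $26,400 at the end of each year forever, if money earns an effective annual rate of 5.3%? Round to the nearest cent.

$498,113.21

PV = C/r = 26400/0.053 = 498,113.2075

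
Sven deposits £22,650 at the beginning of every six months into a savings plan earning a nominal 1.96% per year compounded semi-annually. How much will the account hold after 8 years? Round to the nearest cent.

£394,119.18

i = 0.0196/2 = 0.0098 per half-year; n = 8·2 = 16.
FV = PMT · [(1+i)^n − 1] / i × (1+i) = 22650 · 17.400405 = 394,119.1834
Payments are at the start of each period, so multiply by (1+i).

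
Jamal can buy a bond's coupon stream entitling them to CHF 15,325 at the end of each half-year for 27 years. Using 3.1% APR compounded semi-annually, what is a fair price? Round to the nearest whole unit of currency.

CHF 557,833

i = 0.031/2 = 0.0155 per half-year; n = 27·2 = 54.
PV = PMT · [1 − (1+i)^(−n)] / i = 15325 · 36.400215 = 557,833.2978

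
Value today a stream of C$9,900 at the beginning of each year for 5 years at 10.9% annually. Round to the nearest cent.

Annuity factor a(5|0.109) × (1+i) = 4.109081; PV = 9900 × 4.109081 = 40,679.9051
(Beginning-of-period payments → annuity-due factor ×(1+i).)

C$40,679.91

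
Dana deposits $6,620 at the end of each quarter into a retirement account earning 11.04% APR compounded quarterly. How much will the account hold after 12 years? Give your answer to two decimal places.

Periodic rate i = 0.1104/4 = 0.0276; n = 12 × 4 = 48 periods.
FV = 6620 × [(1+0.0276)^48 − 1] / 0.0276 = 6620 × 97.627094 = 646,291.3651

$646,291.37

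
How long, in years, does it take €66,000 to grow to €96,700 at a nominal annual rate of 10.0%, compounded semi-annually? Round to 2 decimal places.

Periodic rate i = 0.1/2 = 0.05.
(1+i)^n = 96700/66000 = 1.46515, so n = ln 1.46515 / ln 1.05 = 7.8286 half-years
= 7.8286/2 years

3.91 years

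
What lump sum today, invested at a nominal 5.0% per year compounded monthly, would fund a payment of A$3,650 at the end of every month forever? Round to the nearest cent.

Periodic rate i = 0.05/12 = 0.00416667.
PV = PMT / i = 3650 / 0.00416667 = 876,000.0000

A$876,000.00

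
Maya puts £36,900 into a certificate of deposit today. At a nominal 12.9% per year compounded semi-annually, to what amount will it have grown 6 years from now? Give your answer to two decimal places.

Periodic rate i = 0.129/2 = 0.0645; n = 6 × 2 = 12 periods.
FV = 36,900 × (1 + 0.0645)^12 = 78,122.1803

£78,122.18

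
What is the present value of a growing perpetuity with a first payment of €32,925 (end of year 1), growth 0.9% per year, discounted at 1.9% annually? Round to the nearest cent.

PV = PMT / (i − g) = 32925 / (0.019 − 0.009) = 32925 / 0.010000 = 3,292,500.0000

€3,292,500.00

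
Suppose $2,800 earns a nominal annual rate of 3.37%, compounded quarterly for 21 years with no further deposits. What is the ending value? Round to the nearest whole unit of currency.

$5,665

With 4 periods per year: i = 0.008425, n = 84.
FV = PV·(1+i)^n = 2,800 × 2.023311 = 5,665.2718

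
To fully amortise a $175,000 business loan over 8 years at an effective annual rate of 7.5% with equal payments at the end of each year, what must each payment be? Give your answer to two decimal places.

Annuity-PV factor = 5.857304; PMT = 175000 / 5.857304 = 29,877.2291

$29,877.23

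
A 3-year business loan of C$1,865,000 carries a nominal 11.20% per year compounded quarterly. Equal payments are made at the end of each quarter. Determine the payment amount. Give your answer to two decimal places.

With 4 periods per year: i = 0.028, n = 12.
PMT = 1.865e+06 / ( [1 − (1+0.028)^(−12)] / 0.028 ) = 1.865e+06 / 10.073898 = 185,131.9174

C$185,131.92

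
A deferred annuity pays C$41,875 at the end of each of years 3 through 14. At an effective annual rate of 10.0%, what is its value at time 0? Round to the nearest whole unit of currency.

Value one period before first payment (t=2): 41875 × [1 − (1+0.1)^(−12)] / 0.1 = 41875 × 6.813692 = 285,323.3451
PV₀ = 285,323.3451 / (1+0.1)^2 = 285,323.3451 / 1.210000 = 235,804.4174

C$235,804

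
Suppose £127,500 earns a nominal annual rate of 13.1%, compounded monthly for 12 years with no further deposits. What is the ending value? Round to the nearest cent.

£608,865.75

i = 0.131/12 = 0.0109167 per month; n = 12·12 = 144.
FV = PV·(1+i)^n = 127,500 × 4.775418 = 608,865.7528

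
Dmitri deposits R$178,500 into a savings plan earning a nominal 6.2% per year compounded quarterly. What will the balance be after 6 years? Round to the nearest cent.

R$258,200.15

With 4 periods per year: i = 0.0155, n = 24.
FV = 178,500 × (1 + 0.0155)^24 = 258,200.1476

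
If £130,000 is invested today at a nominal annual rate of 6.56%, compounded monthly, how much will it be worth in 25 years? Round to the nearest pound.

£667,185

With 12 periods per year: i = 0.00546667, n = 300.
130,000 × (1+0.00546667)^300 = 130,000 × 5.132196 = 667,185.4571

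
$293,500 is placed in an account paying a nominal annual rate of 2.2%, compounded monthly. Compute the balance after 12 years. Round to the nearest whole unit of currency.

$382,082

i = 0.022/12 = 0.00183333 per month; n = 12·12 = 144.
FV = 293,500 × (1 + 0.00183333)^144 = 382,082.2634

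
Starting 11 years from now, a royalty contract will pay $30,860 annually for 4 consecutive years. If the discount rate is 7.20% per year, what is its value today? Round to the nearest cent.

$51,919.71

Value one period before first payment (t=10): 30860 × [1 − (1+0.072)^(−4)] / 0.072 = 30860 × 3.371974 = 104,059.1155
Discount back 10 years: 104,059.1155 × (1+0.072)^(−10) = 104,059.1155 × 0.498944 = 51,919.7122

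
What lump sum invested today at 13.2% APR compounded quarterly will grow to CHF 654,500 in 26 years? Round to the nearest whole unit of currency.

i = 0.132/4 = 0.033 per quarter; n = 26·4 = 104.
PV = 654,500 / (1 + 0.033)^104 = 654,500 / 29.270722 = 22,360.2272

CHF 22,360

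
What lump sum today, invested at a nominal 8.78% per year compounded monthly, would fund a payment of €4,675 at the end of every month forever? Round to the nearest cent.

€638,952.16

Periodic rate i = 0.0878/12 = 0.00731667.
PV = PMT / i = 4675 / 0.00731667 = 638,952.1640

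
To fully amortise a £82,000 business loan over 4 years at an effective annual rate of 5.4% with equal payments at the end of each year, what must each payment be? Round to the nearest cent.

£23,340.22

PMT = 82000 / ( [1 − (1+0.054)^(−4)] / 0.054 ) = 82000 / 3.513249 = 23,340.2178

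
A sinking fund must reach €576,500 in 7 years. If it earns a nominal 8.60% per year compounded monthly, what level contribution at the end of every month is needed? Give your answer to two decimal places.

€5,027.17

With 12 periods per year: i = 0.00716667, n = 84.
FV-annuity factor = 114.676901; PMT = 576500 / 114.676901 = 5,027.1676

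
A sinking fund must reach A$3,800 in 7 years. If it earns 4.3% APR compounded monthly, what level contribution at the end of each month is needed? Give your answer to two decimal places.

Periodic rate i = 0.043/12 = 0.00358333; n = 7 × 12 = 84 periods.
FV-annuity factor = 97.809091; PMT = 3800 / 97.809091 = 38.8512

A$38.85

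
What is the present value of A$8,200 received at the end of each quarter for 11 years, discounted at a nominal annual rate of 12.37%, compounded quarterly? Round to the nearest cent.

Periodic rate i = 0.1237/4 = 0.030925; n = 11 × 4 = 44 periods.
Annuity factor a(44|0.030925) = 23.869890; PV = 8200 × 23.869890 = 195,733.1009

A$195,733.10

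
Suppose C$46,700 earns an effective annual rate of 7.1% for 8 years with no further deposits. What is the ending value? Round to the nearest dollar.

C$80,841

46,700 × (1+0.071)^8 = 46,700 × 1.731075 = 80,841.1806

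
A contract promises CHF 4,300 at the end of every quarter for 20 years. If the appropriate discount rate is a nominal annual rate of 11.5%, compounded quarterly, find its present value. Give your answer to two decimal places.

i = 0.115/4 = 0.02875 per quarter; n = 20·4 = 80.
PV = 4300 × [1 − (1+0.02875)^(−80)] / 0.02875 = 4300 × 31.180355 = 134,075.5266

CHF 134,075.53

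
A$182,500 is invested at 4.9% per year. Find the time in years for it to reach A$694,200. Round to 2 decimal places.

(1+i)^n = 694200/182500 = 3.80384, so n = ln 3.80384 / ln 1.049 = 27.9282 years

27.93 years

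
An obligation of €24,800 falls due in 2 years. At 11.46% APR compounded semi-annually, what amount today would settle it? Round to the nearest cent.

€19,845.35

With 2 periods per year: i = 0.0573, n = 4.
PV = 24,800 / (1 + 0.0573)^4 = 24,800 / 1.249663 = 19,845.3495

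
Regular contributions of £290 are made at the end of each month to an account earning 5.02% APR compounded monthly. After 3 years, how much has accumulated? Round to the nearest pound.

£11,242

Periodic rate i = 0.0502/12 = 0.00418333; n = 3 × 12 = 36 periods.
FV = PMT · [(1+i)^n − 1] / i = 290 · 38.764882 = 11,241.8159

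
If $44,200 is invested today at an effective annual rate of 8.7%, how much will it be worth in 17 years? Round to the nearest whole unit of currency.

44,200 × (1+0.087)^17 = 44,200 × 4.129545 = 182,525.9085

$182,526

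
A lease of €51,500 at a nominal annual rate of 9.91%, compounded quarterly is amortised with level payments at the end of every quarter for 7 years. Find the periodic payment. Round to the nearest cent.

€2,572.23

Periodic rate i = 0.0991/4 = 0.024775; n = 7 × 4 = 28 periods.
PMT = 51500 / ( [1 − (1+0.024775)^(−28)] / 0.024775 ) = 51500 / 20.021547 = 2,572.2288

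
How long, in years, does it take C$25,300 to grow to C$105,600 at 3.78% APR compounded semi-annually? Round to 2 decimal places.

Periodic rate i = 0.0378/2 = 0.0189.
n = ln(105600/25300) / ln(1+0.0189) = ln(4.17391) / 0.018724 = 76.3129 half-years
= 76.3129/2 years

38.16 years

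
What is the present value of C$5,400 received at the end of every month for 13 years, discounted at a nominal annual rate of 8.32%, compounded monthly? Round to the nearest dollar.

With 12 periods per year: i = 0.00693333, n = 156.
PV = 5400 × [1 − (1+0.00693333)^(−156)] / 0.00693333 = 5400 × 95.146093 = 513,788.9041

C$513,789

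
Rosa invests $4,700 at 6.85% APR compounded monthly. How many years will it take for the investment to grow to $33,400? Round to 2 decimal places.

28.71 years

Periodic rate i = 0.0685/12 = 0.00570833.
(1+i)^n = 33400/4700 = 7.10638, so n = ln 7.10638 / ln 1.00571 = 344.5113 months
= 344.5113/12 years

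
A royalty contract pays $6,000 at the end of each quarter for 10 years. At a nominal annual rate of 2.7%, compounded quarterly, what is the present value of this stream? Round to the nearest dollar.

With 4 periods per year: i = 0.00675, n = 40.
PV = 6000 × [1 − (1+0.00675)^(−40)] / 0.00675 = 6000 × 34.952248 = 209,713.4902

$209,713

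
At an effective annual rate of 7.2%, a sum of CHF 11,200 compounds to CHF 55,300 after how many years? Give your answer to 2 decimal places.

22.97 years

n = ln(55300/11200) / ln(1+0.072) = ln(4.93750) / 0.069526 = 22.9678 years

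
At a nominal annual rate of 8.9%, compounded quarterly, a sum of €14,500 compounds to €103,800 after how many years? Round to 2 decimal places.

Periodic rate i = 0.089/4 = 0.02225.
(1+i)^n = 103800/14500 = 7.15862, so n = ln 7.15862 / ln 1.02225 = 89.4442 quarters
= 89.4442/4 years

22.36 years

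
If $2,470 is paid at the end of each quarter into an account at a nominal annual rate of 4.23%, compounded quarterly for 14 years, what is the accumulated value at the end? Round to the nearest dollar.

$187,404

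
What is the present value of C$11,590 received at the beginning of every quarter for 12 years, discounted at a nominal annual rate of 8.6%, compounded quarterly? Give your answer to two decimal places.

Periodic rate i = 0.086/4 = 0.0215; n = 12 × 4 = 48 periods.
PV = 11590 × [1 − (1+0.0215)^(−48)] / 0.0215 × (1+i) = 11590 × 30.397369 = 352,305.5036
Payments are at the start of each period, so multiply by (1+i).

C$352,305.50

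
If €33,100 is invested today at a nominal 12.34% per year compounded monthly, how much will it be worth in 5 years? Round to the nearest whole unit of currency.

With 12 periods per year: i = 0.0102833, n = 60.
FV = 33,100 × (1 + 0.0102833)^60 = 61,153.2162

€61,153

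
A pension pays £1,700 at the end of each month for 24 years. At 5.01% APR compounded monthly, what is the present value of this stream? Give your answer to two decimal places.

£284,531.04

Periodic rate i = 0.0501/12 = 0.004175; n = 24 × 12 = 288 periods.
Annuity factor a(288|0.004175) = 167.371198; PV = 1700 × 167.371198 = 284,531.0358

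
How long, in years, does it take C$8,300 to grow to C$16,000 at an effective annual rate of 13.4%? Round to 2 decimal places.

5.22 years

(1+i)^n = 16000/8300 = 1.92771, so n = ln 1.92771 / ln 1.134 = 5.2193 years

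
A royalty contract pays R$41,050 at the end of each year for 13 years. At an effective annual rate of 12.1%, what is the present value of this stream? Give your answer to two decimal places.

PV = PMT · [1 − (1+i)^(−n)] / i = 41050 · 6.392308 = 262,404.2597

R$262,404.26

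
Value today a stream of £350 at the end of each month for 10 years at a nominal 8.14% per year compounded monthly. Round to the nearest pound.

With 12 periods per year: i = 0.00678333, n = 120.
PV = PMT · [1 − (1+i)^(−n)] / i = 350 · 81.921136 = 28,672.3976

£28,672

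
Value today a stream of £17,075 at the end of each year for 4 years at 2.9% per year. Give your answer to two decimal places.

£63,621.52

PV = PMT · [1 − (1+i)^(−n)] / i = 17075 · 3.726004 = 63,621.5241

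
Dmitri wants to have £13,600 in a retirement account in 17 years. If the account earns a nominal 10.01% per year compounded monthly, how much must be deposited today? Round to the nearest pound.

£2,498

i = 0.1001/12 = 0.00834167 per month; n = 17·12 = 204.
PV = 13,600 / (1 + 0.00834167)^204 = 13,600 / 5.444695 = 2,497.8443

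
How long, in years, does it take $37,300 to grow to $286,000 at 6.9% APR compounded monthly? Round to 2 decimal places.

29.61 years

Periodic rate i = 0.069/12 = 0.00575.
(1+i)^n = 286000/37300 = 7.66756, so n = ln 7.66756 / ln 1.00575 = 355.2781 months
= 355.2781/12 years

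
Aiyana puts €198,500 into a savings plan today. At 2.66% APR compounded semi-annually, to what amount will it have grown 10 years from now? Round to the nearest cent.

Periodic rate i = 0.0266/2 = 0.0133; n = 10 × 2 = 20 periods.
198,500 × (1+0.0133)^20 = 198,500 × 1.302449 = 258,536.2017

€258,536.20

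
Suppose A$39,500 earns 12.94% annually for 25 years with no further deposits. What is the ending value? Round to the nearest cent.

FV = 39,500 × (1 + 0.1294)^25 = 827,545.1174

A$827,545.12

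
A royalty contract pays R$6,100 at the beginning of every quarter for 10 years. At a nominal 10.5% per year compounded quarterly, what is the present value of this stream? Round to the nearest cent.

R$153,889.42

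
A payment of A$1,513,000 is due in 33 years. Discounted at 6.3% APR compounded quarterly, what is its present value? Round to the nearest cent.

i = 0.063/4 = 0.01575 per quarter; n = 33·4 = 132.
PV = FV·(1+i)^(−n) = 1,513,000 × 0.127098 = 192,299.0932

A$192,299.09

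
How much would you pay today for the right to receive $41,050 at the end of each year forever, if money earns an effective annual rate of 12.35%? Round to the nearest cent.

$332,388.66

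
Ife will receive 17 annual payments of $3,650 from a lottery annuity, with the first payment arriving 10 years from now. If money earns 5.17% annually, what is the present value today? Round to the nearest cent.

PV at t=9 (ordinary 17-year annuity): 3650 × a(17|0.0517) = 3650 × 11.132276 = 40,632.8066
Discount back 9 years: 40,632.8066 × (1+0.0517)^(−9) = 40,632.8066 × 0.635292 = 25,813.6820

$25,813.68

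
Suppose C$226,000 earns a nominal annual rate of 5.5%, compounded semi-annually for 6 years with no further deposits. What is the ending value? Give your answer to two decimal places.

C$312,961.13

i = 0.055/2 = 0.0275 per half-year; n = 6·2 = 12.
226,000 × (1+0.0275)^12 = 226,000 × 1.384784 = 312,961.1333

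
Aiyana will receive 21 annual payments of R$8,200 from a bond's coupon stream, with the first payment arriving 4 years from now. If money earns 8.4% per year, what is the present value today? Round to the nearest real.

R$62,551

PV at t=3 (ordinary 21-year annuity): 8200 × a(21|0.084) = 8200 × 9.716467 = 79,675.0319
Discount back 3 years: 79,675.0319 × (1+0.084)^(−3) = 79,675.0319 × 0.785077 = 62,551.0205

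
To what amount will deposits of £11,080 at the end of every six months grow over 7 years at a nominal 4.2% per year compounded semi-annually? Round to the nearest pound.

£178,180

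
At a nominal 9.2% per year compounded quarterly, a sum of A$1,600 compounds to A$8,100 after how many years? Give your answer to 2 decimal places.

17.83 years

Periodic rate i = 0.092/4 = 0.023.
(1+i)^n = 8100/1600 = 5.06250, so n = ln 5.06250 / ln 1.023 = 71.3235 quarters
= 71.3235/4 years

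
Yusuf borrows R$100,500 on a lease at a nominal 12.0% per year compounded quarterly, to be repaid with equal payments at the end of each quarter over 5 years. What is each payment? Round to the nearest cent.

Periodic rate i = 0.12/4 = 0.03; n = 5 × 4 = 20 periods.
PMT = 100500 / ( [1 − (1+0.03)^(−20)] / 0.03 ) = 100500 / 14.877475 = 6,755.1786

R$6,755.18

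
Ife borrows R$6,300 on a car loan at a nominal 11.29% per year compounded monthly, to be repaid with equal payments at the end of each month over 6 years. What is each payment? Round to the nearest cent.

i = 0.1129/12 = 0.00940833 per month; n = 6·12 = 72.
PMT = 6300 / ( [1 − (1+0.00940833)^(−72)] / 0.00940833 ) = 6300 / 52.129640 = 120.8526

R$120.85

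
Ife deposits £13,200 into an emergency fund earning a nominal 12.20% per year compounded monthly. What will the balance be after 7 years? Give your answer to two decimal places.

£30,873.71

i = 0.122/12 = 0.0101667 per month; n = 7·12 = 84.
13,200 × (1+0.0101667)^84 = 13,200 × 2.338917 = 30,873.7054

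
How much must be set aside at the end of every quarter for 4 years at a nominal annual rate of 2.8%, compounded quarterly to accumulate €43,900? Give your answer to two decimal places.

With 4 periods per year: i = 0.007, n = 16.
FV-annuity factor = 16.868075; PMT = 43900 / 16.868075 = 2,602.5495

€2,602.55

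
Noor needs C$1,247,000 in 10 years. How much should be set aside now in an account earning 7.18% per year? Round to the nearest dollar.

C$623,346

PV = 1,247,000 / (1 + 0.0718)^10 = 1,247,000 / 2.000495 = 623,345.6404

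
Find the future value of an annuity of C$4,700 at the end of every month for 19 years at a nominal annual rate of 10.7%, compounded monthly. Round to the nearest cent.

C$3,462,254.15

i = 0.107/12 = 0.00891667 per month; n = 19·12 = 228.
FV = 4700 × [(1+0.00891667)^228 − 1] / 0.00891667 = 4700 × 736.649819 = 3,462,254.1515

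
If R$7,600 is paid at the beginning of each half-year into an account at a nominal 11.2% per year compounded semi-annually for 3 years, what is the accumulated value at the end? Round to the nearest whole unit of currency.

With 2 periods per year: i = 0.056, n = 6.
Accumulation factor s(6|0.056) × (1+i) = 7.292117; FV = 7600 × 7.292117 = 55,420.0890
(annuity-due: payments at period start, so ×(1+i).)

R$55,420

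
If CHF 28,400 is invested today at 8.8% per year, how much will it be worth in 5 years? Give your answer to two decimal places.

28,400 × (1+0.088)^5 = 28,400 × 1.524560 = 43,297.4996

CHF 43,297.50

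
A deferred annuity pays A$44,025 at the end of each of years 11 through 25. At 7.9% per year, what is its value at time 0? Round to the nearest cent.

A$177,250.93

Value one period before first payment (t=10): 44025 × [1 − (1+0.079)^(−15)] / 0.079 = 44025 × 8.611992 = 379,142.9293
Discount back 10 years: 379,142.9293 × (1+0.079)^(−10) = 379,142.9293 × 0.467504 = 177,250.9267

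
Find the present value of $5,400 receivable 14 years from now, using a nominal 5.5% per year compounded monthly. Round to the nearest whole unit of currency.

$2,505

i = 0.055/12 = 0.00458333 per month; n = 14·12 = 168.
PV = FV·(1+i)^(−n) = 5,400 × 0.463828 = 2,504.6729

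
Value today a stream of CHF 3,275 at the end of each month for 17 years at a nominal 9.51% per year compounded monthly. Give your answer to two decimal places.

CHF 330,672.86

i = 0.0951/12 = 0.007925 per month; n = 17·12 = 204.
PV = PMT · [1 − (1+i)^(−n)] / i = 3275 · 100.968812 = 330,672.8584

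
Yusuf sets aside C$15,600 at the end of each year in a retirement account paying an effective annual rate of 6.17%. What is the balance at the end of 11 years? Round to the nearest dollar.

Accumulation factor s(11|0.0617) = 15.106276; FV = 15600 × 15.106276 = 235,657.9106

C$235,658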